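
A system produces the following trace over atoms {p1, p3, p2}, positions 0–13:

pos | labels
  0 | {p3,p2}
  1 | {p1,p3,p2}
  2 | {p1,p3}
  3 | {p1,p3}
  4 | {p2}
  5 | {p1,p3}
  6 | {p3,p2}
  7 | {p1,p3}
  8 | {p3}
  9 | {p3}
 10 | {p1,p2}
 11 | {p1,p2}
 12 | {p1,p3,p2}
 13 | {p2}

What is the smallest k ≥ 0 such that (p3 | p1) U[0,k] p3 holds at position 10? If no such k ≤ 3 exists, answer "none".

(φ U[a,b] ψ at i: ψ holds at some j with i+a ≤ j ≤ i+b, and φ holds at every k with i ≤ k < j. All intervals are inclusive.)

2

Need earliest j ≥ 10 with p3, and (p3 | p1) at every k in [10,j-1].
  j=10: rhs fails.
  j=11: rhs fails.
  j=12: rhs holds; lhs holds on [10,11]. k = 2.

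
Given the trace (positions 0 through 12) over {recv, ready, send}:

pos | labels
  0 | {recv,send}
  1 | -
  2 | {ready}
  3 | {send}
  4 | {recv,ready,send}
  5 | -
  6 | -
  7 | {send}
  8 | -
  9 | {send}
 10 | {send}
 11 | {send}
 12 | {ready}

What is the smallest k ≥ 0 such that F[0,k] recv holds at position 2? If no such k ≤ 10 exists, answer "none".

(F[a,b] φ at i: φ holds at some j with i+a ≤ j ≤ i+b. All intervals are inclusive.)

2

Scan j = 2,3,… for recv:
  j=2: fails
  j=3: fails
  j=4: holds
First hit at j=4, so smallest k = 4-2 = 2.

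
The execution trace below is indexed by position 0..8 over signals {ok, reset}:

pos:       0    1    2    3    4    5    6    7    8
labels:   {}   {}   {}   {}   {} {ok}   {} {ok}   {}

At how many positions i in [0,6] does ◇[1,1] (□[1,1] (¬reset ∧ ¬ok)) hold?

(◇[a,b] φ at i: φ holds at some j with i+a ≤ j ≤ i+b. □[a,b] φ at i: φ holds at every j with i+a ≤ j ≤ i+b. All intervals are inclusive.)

Evaluate at each i in [0,6]:
  i=0: ✓ (witness j=1)
  i=1: ✓ (witness j=2)
  i=2: ✓ (witness j=3)
  i=3: ✗ (none in [4,4])
  i=4: ✓ (witness j=5)
  i=5: ✗ (none in [6,6])
  i=6: ✓ (witness j=7)
Positions where it holds: {0, 1, 2, 4, 6} → 5.

5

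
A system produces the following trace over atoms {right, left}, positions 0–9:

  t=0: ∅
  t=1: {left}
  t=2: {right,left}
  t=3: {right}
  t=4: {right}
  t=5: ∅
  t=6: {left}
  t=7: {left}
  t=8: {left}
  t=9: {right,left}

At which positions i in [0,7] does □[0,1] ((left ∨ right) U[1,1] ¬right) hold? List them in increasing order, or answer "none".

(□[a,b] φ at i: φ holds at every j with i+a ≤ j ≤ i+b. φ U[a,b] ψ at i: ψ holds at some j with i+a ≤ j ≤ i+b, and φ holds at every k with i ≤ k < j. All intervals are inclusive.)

Evaluate at each i in [0,7]:
  i=0: ✗ (fails at j=0)
  i=1: ✗ (fails at j=1)
  i=2: ✗ (fails at j=2)
  i=3: ✗ (fails at j=3)
  i=4: ✗ (fails at j=5)
  i=5: ✗ (fails at j=5)
  i=6: ✓ (all of [6,7])
  i=7: ✗ (fails at j=8)

6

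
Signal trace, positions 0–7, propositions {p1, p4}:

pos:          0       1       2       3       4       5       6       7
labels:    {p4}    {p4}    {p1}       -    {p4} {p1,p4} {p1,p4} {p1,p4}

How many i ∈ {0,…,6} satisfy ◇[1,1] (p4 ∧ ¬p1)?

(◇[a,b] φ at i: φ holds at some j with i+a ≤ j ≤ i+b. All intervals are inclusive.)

Evaluate at each i in [0,6]:
  i=0: ✓ (witness j=1)
  i=1: ✗ (none in [2,2])
  i=2: ✗ (none in [3,3])
  i=3: ✓ (witness j=4)
  i=4: ✗ (none in [5,5])
  i=5: ✗ (none in [6,6])
  i=6: ✗ (none in [7,7])
Positions where it holds: {0, 3} → 2.

2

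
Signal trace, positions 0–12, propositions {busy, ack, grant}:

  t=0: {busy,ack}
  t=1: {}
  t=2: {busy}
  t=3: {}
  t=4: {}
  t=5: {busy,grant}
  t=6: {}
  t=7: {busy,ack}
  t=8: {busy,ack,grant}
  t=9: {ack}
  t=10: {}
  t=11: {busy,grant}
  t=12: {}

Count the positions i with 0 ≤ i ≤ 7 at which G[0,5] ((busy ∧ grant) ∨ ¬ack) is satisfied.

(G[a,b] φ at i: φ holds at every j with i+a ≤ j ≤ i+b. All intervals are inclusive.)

Evaluate at each i in [0,7]:
  i=0: ✗ (fails at j=0)
  i=1: ✓ (all of [1,6])
  i=2: ✗ (fails at j=7)
  i=3: ✗ (fails at j=7)
  i=4: ✗ (fails at j=7)
  i=5: ✗ (fails at j=7)
  i=6: ✗ (fails at j=7)
  i=7: ✗ (fails at j=7)
Positions where it holds: {1} → 1.

1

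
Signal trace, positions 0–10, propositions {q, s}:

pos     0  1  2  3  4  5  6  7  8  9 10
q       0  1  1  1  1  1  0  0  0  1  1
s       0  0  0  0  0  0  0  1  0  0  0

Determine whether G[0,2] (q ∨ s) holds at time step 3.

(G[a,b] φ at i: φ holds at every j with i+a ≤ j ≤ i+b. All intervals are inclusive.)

Check (q ∨ s) at every j in [3,5]:
  j=3: true
  j=4: true
  j=5: true
All positions satisfy it → formula holds.

Yes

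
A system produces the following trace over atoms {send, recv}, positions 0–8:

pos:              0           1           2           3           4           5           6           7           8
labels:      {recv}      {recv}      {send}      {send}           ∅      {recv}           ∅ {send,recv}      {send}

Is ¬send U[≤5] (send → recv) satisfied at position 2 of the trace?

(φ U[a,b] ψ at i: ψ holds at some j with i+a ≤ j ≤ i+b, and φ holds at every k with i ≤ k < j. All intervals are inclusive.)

Need some j in [2,7] with (send → recv), and ¬send at every k in [2,j-1].
  j=2: (send → recv) false.
  j=3: (send → recv) false.
  j=4: (send → recv) holds, but ¬send fails at k=2 → not this j.
  j=5: (send → recv) holds, but ¬send fails at k=2 → not this j.
  j=6: (send → recv) holds, but ¬send fails at k=2 → not this j.
  j=7: (send → recv) holds, but ¬send fails at k=2 → not this j.
No j in the window works → until fails.

Does not hold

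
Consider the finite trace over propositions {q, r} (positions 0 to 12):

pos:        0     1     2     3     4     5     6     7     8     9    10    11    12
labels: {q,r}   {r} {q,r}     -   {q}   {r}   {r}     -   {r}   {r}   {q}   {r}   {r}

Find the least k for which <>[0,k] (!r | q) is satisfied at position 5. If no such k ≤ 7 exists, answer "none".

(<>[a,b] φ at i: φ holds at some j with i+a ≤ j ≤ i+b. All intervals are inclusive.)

Scan j = 5,6,… for (!r | q):
  j=5: fails
  j=6: fails
  j=7: holds
First hit at j=7, so smallest k = 7-5 = 2.

2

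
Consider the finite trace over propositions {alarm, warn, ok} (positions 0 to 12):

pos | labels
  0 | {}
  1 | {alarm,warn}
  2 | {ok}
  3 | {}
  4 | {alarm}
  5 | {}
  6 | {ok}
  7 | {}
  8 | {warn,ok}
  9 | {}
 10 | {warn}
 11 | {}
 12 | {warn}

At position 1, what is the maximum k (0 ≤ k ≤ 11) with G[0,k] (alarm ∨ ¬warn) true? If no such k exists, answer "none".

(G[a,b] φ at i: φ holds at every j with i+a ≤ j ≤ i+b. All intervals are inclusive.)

(alarm ∨ ¬warn) must hold from j=1 onward; find where it first fails.
  j=1: holds
  j=2: holds
  j=3: holds
  j=4: holds
  j=5: holds
  j=6: holds
  j=7: holds
  j=8: fails
Holds on [1,7], so largest k = 6.

6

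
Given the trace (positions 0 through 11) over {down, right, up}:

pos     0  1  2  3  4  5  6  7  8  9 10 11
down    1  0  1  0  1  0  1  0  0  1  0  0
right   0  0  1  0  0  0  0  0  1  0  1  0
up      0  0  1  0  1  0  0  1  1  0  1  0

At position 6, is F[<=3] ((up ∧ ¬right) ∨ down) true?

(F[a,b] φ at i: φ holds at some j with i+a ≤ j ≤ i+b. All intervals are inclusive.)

Check ((up ∧ ¬right) ∨ down) at each j in [6,9]:
  j=6: true
  j=7: true
  j=8: false
  j=9: true
Found at j=6 → formula holds.

Yes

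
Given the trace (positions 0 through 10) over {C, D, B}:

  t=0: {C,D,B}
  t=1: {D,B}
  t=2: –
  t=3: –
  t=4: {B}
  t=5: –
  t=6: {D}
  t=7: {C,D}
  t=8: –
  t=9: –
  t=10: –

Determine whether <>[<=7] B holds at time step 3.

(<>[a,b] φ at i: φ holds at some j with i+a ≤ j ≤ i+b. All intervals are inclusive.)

True

Check B at each j in [3,10]:
  j=3: false
  j=4: true
  j=5: false
  j=6: false
  j=7: false
  j=8: false
  j=9: false
  j=10: false
Found at j=4 → formula holds.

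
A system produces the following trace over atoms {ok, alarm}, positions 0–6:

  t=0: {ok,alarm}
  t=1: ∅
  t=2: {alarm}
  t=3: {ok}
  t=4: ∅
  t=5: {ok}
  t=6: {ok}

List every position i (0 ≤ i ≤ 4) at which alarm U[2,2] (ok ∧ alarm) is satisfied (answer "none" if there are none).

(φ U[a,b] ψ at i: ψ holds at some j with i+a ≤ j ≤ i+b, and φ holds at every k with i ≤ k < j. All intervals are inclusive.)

Evaluate at each i in [0,4]:
  i=0: ✗ (no rhs in [2,2])
  i=1: ✗ (no rhs in [3,3])
  i=2: ✗ (no rhs in [4,4])
  i=3: ✗ (no rhs in [5,5])
  i=4: ✗ (no rhs in [6,6])

none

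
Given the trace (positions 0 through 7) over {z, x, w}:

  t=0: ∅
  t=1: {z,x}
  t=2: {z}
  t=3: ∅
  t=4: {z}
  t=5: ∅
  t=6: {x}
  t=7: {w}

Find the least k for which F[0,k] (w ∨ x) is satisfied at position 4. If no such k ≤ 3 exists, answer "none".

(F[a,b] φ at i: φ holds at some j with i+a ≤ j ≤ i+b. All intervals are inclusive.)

2

Scan j = 4,5,… for (w ∨ x):
  j=4: fails
  j=5: fails
  j=6: holds
First hit at j=6, so smallest k = 6-4 = 2.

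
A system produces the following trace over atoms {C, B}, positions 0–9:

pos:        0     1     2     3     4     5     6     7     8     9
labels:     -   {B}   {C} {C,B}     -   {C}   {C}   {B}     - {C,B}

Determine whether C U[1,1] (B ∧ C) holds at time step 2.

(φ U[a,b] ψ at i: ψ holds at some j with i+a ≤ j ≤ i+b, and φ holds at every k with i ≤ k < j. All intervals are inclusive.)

Need some j in [3,3] with (B ∧ C), and C at every k in [2,j-1].
  j=3: (B ∧ C) holds; C holds at every k in [2,2] → satisfied.

Holds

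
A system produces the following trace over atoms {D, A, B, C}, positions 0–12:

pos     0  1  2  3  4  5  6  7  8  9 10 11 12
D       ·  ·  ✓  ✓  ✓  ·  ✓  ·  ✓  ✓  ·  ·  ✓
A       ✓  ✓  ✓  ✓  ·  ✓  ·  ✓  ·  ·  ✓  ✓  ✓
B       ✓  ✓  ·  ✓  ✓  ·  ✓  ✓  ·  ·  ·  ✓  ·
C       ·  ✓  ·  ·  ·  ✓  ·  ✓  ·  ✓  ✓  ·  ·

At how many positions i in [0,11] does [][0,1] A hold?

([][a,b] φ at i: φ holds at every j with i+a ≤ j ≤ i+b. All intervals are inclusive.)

5

Evaluate at each i in [0,11]:
  i=0: ✓ (all of [0,1])
  i=1: ✓ (all of [1,2])
  i=2: ✓ (all of [2,3])
  i=3: ✗ (fails at j=4)
  i=4: ✗ (fails at j=4)
  i=5: ✗ (fails at j=6)
  i=6: ✗ (fails at j=6)
  i=7: ✗ (fails at j=8)
  i=8: ✗ (fails at j=8)
  i=9: ✗ (fails at j=9)
  i=10: ✓ (all of [10,11])
  i=11: ✓ (all of [11,12])
Positions where it holds: {0, 1, 2, 10, 11} → 5.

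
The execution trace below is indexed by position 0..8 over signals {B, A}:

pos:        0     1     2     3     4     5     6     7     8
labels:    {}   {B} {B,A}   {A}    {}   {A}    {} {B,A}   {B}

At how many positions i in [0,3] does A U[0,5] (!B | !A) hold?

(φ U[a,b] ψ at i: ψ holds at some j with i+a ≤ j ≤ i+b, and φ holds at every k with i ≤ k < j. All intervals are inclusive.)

Evaluate at each i in [0,3]:
  i=0: ✓ (rhs at j=0)
  i=1: ✓ (rhs at j=1)
  i=2: ✓ (rhs at j=3; lhs holds on [2,2])
  i=3: ✓ (rhs at j=3)
Positions where it holds: {0, 1, 2, 3} → 4.

4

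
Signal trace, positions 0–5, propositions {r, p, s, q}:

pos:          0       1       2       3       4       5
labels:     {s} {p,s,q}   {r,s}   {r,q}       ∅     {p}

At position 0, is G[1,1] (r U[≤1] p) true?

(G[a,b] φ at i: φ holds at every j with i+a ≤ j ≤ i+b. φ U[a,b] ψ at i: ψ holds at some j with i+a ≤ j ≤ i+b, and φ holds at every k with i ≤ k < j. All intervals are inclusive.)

Check (r U[≤1] p) at every j in [1,1]:
  j=1: holds
All positions satisfy it → formula holds.

Yes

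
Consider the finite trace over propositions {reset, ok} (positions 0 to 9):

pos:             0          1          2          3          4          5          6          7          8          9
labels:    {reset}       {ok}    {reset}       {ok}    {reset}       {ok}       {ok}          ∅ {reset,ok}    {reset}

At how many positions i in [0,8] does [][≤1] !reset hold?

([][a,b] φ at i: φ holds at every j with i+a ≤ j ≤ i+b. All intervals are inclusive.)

Evaluate at each i in [0,8]:
  i=0: ✗ (fails at j=0)
  i=1: ✗ (fails at j=2)
  i=2: ✗ (fails at j=2)
  i=3: ✗ (fails at j=4)
  i=4: ✗ (fails at j=4)
  i=5: ✓ (all of [5,6])
  i=6: ✓ (all of [6,7])
  i=7: ✗ (fails at j=8)
  i=8: ✗ (fails at j=8)
Positions where it holds: {5, 6} → 2.

2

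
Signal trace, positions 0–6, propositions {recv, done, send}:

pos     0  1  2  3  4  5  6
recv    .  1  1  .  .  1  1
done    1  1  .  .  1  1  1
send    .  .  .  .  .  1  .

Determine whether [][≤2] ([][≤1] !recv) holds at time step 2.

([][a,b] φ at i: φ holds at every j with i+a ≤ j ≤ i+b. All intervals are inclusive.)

No

Check [][≤1] !recv at every j in [2,4]:
  j=2: fails at 2
  j=3: holds on [3,4]
  j=4: fails at 5
Fails at j=2 → formula fails.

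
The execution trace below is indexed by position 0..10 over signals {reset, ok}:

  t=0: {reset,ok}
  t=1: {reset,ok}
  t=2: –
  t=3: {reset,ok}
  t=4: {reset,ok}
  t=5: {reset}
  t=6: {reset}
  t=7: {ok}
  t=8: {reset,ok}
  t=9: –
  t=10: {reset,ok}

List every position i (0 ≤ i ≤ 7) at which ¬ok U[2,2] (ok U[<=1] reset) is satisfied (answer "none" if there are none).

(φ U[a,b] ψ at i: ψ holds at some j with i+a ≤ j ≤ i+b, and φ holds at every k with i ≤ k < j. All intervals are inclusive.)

Evaluate at each i in [0,7]:
  i=0: ✗ (no rhs in [2,2])
  i=1: ✗ (lhs fails at k=1 before rhs at j=3)
  i=2: ✗ (lhs fails at k=3 before rhs at j=4)
  i=3: ✗ (lhs fails at k=3 before rhs at j=5)
  i=4: ✗ (lhs fails at k=4 before rhs at j=6)
  i=5: ✓ (rhs at j=7; lhs holds on [5,6])
  i=6: ✗ (lhs fails at k=7 before rhs at j=8)
  i=7: ✗ (no rhs in [9,9])

5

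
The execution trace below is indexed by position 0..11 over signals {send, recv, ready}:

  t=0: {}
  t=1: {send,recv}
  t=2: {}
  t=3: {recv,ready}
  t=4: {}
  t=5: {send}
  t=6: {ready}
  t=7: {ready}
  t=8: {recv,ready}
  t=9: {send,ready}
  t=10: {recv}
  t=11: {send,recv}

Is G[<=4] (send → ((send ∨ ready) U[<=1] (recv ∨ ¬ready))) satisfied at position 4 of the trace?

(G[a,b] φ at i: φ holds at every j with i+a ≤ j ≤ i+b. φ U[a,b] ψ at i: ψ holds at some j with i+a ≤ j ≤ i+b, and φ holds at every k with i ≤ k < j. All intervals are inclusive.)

Check (send → ((send ∨ ready) U[<=1] (recv ∨ ¬ready))) at every j in [4,8]:
  j=4: antecedent false → ✓
  j=5: antecedent true; consequent holds → ✓
  j=6: antecedent false → ✓
  j=7: antecedent false → ✓
  j=8: antecedent false → ✓
All positions satisfy it → formula holds.

Yes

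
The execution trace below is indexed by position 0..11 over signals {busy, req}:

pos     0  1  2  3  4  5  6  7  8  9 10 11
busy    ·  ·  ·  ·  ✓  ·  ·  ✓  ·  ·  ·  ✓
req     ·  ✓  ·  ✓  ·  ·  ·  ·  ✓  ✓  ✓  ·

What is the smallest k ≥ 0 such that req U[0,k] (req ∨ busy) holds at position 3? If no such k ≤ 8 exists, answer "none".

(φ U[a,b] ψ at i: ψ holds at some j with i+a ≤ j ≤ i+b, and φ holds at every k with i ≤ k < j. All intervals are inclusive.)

0

Need earliest j ≥ 3 with (req ∨ busy), and req at every k in [3,j-1].
  j=3: rhs holds (empty prefix). k = 0.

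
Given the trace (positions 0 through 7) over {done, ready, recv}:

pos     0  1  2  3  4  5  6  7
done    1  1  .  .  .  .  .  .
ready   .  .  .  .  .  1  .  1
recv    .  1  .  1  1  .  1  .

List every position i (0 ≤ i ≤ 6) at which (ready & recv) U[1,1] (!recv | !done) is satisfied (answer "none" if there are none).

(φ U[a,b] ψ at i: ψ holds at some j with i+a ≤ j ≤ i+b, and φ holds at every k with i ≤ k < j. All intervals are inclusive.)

none

Evaluate at each i in [0,6]:
  i=0: ✗ (no rhs in [1,1])
  i=1: ✗ (lhs fails at k=1 before rhs at j=2)
  i=2: ✗ (lhs fails at k=2 before rhs at j=3)
  i=3: ✗ (lhs fails at k=3 before rhs at j=4)
  i=4: ✗ (lhs fails at k=4 before rhs at j=5)
  i=5: ✗ (lhs fails at k=5 before rhs at j=6)
  i=6: ✗ (lhs fails at k=6 before rhs at j=7)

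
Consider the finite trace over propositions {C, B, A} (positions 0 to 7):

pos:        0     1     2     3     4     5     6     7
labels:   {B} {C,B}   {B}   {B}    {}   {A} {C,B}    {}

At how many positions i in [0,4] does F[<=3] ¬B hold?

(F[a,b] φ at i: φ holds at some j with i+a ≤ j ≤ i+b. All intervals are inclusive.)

4

Evaluate at each i in [0,4]:
  i=0: ✗ (none in [0,3])
  i=1: ✓ (witness j=4)
  i=2: ✓ (witness j=4)
  i=3: ✓ (witness j=4)
  i=4: ✓ (witness j=4)
Positions where it holds: {1, 2, 3, 4} → 4.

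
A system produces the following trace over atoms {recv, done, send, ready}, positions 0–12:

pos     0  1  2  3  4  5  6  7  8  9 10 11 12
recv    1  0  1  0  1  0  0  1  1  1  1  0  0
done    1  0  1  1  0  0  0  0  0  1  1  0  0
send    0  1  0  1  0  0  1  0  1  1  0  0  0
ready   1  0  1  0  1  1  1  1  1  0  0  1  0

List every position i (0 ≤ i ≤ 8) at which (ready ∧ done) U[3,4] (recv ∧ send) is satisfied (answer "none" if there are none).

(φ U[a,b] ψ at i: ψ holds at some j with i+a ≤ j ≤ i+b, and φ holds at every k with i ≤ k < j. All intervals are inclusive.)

Evaluate at each i in [0,8]:
  i=0: ✗ (no rhs in [3,4])
  i=1: ✗ (no rhs in [4,5])
  i=2: ✗ (no rhs in [5,6])
  i=3: ✗ (no rhs in [6,7])
  i=4: ✗ (lhs fails at k=4 before rhs at j=8)
  i=5: ✗ (lhs fails at k=5 before rhs at j=8)
  i=6: ✗ (lhs fails at k=6 before rhs at j=9)
  i=7: ✗ (no rhs in [10,11])
  i=8: ✗ (no rhs in [11,12])

none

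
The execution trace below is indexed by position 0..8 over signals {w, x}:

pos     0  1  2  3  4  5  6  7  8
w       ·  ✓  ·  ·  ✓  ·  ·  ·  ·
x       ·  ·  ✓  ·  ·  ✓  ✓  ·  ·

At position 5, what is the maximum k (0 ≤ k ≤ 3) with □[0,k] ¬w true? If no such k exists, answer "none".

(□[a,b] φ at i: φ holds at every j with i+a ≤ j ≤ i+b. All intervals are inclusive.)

3

¬w must hold from j=5 onward; find where it first fails.
  j=5: holds
  j=6: holds
  j=7: holds
  j=8: holds
Holds through j=8; largest k = 3.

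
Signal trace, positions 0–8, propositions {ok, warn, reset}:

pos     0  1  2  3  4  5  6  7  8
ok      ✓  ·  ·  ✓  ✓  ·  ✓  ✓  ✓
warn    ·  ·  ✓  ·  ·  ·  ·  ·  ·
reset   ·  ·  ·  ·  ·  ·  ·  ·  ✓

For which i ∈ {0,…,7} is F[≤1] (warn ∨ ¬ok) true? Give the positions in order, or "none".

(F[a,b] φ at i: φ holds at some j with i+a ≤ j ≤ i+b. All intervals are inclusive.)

0, 1, 2, 4, 5

Evaluate at each i in [0,7]:
  i=0: ✓ (witness j=1)
  i=1: ✓ (witness j=1)
  i=2: ✓ (witness j=2)
  i=3: ✗ (none in [3,4])
  i=4: ✓ (witness j=5)
  i=5: ✓ (witness j=5)
  i=6: ✗ (none in [6,7])
  i=7: ✗ (none in [7,8])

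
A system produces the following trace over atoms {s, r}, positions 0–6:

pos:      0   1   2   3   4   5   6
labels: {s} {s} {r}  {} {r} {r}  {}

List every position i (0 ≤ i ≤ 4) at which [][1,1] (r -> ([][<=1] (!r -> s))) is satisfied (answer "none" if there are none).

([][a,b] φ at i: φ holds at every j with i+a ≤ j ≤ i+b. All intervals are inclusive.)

0, 2, 3

Evaluate at each i in [0,4]:
  i=0: ✓ (all of [1,1])
  i=1: ✗ (fails at j=2)
  i=2: ✓ (all of [3,3])
  i=3: ✓ (all of [4,4])
  i=4: ✗ (fails at j=5)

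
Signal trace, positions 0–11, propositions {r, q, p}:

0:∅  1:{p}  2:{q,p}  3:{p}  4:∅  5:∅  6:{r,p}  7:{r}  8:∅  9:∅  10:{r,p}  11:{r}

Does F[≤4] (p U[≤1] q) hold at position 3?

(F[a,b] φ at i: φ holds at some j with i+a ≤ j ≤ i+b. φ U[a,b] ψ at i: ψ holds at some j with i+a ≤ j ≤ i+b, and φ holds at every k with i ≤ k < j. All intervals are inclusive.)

Does not hold

Check (p U[≤1] q) at each j in [3,7]:
  j=3: fails
  j=4: fails
  j=5: fails
  j=6: fails
  j=7: fails
No position in the window satisfies it → formula fails.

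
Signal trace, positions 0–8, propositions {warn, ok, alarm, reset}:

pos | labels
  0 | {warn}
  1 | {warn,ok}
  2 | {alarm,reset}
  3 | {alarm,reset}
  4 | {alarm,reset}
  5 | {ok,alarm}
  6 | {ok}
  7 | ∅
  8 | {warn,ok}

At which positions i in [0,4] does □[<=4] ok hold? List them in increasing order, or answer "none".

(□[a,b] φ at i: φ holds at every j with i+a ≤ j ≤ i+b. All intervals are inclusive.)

none

Evaluate at each i in [0,4]:
  i=0: ✗ (fails at j=0)
  i=1: ✗ (fails at j=2)
  i=2: ✗ (fails at j=2)
  i=3: ✗ (fails at j=3)
  i=4: ✗ (fails at j=4)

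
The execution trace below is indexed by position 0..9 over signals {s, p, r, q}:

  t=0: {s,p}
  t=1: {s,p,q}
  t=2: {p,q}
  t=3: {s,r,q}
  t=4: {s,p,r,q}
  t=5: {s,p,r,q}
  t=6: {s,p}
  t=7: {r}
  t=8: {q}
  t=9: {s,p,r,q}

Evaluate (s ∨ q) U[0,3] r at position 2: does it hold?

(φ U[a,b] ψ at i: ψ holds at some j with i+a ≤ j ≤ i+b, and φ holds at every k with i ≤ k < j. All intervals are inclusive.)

Need some j in [2,5] with r, and (s ∨ q) at every k in [2,j-1].
  j=2: r false.
  j=3: r holds; (s ∨ q) holds at every k in [2,2] → satisfied.

True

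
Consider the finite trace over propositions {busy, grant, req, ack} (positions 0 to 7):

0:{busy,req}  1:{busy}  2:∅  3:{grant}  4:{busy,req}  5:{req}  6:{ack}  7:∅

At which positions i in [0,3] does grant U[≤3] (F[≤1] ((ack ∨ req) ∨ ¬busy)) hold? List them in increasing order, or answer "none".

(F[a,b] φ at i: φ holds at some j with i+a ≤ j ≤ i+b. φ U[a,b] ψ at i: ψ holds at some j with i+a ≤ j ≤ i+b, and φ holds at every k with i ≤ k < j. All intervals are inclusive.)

Evaluate at each i in [0,3]:
  i=0: ✓ (rhs at j=0)
  i=1: ✓ (rhs at j=1)
  i=2: ✓ (rhs at j=2)
  i=3: ✓ (rhs at j=3)

0, 1, 2, 3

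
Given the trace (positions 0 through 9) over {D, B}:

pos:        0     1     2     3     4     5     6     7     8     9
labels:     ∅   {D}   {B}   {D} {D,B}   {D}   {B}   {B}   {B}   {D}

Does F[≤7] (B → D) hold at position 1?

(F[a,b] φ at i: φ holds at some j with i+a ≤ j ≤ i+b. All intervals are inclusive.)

Check (B → D) at each j in [1,8]:
  j=1: true
  j=2: false
  j=3: true
  j=4: true
  j=5: true
  j=6: false
  j=7: false
  j=8: false
Found at j=1 → formula holds.

Yes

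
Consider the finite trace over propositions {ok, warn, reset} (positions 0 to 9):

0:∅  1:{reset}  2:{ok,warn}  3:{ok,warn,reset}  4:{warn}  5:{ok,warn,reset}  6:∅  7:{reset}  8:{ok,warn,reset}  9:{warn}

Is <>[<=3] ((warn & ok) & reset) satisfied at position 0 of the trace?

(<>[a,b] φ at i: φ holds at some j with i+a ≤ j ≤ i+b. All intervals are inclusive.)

Holds

Check ((warn & ok) & reset) at each j in [0,3]:
  j=0: false
  j=1: false
  j=2: false
  j=3: true
Found at j=3 → formula holds.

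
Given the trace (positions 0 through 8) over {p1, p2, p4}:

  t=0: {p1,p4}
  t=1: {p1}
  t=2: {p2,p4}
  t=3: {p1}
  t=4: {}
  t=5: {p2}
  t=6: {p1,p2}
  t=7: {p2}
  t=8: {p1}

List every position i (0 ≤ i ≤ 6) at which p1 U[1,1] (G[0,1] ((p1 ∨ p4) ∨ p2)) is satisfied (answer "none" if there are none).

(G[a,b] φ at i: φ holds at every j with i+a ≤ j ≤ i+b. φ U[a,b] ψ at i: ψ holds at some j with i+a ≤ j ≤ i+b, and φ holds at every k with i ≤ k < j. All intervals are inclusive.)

0, 1, 6

Evaluate at each i in [0,6]:
  i=0: ✓ (rhs at j=1; lhs holds on [0,0])
  i=1: ✓ (rhs at j=2; lhs holds on [1,1])
  i=2: ✗ (no rhs in [3,3])
  i=3: ✗ (no rhs in [4,4])
  i=4: ✗ (lhs fails at k=4 before rhs at j=5)
  i=5: ✗ (lhs fails at k=5 before rhs at j=6)
  i=6: ✓ (rhs at j=7; lhs holds on [6,6])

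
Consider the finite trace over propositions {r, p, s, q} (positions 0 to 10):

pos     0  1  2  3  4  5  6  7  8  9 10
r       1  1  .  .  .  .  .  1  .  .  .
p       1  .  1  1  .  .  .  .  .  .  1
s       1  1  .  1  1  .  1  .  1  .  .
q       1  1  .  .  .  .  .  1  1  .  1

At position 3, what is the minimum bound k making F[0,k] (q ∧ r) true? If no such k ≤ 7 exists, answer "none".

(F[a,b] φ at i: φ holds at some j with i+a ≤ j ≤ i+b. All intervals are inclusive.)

4

Scan j = 3,4,… for (q ∧ r):
  j=3: fails
  j=4: fails
  j=5: fails
  j=6: fails
  j=7: holds
First hit at j=7, so smallest k = 7-3 = 4.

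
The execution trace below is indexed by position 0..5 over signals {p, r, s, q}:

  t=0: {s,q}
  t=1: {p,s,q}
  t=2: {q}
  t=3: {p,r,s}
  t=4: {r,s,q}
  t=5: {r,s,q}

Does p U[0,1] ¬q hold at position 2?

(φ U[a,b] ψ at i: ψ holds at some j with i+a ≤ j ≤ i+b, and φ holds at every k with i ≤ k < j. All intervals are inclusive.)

Does not hold

Need some j in [2,3] with ¬q, and p at every k in [2,j-1].
  j=2: ¬q false.
  j=3: ¬q holds, but p fails at k=2 → not this j.
No j in the window works → until fails.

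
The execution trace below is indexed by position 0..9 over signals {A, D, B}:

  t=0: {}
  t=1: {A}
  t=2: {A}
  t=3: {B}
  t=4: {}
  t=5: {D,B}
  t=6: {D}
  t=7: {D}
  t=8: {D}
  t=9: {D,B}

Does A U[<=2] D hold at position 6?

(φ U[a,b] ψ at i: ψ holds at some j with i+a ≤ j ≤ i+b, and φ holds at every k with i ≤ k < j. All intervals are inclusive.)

Need some j in [6,8] with D, and A at every k in [6,j-1].
  j=6: D holds; no prefix to check → satisfied.

Yes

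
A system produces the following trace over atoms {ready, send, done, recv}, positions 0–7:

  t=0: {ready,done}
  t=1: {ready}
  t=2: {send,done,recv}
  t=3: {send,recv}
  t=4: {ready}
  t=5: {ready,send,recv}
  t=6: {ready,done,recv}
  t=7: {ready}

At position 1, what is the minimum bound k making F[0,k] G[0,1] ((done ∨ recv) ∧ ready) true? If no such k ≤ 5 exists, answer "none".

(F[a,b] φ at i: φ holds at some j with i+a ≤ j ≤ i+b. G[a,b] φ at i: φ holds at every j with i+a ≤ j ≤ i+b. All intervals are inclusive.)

4

Scan j = 1,2,… for G[0,1] ((done ∨ recv) ∧ ready):
  j=1: fails
  j=2: fails
  j=3: fails
  j=4: fails
  j=5: holds
First hit at j=5, so smallest k = 5-1 = 4.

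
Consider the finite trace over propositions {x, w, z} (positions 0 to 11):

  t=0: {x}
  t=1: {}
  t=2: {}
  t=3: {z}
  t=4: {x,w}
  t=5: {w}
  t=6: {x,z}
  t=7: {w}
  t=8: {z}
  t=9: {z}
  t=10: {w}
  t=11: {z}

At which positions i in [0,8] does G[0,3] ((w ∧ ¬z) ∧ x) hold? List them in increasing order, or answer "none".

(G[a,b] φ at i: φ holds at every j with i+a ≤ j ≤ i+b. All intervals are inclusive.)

none

Evaluate at each i in [0,8]:
  i=0: ✗ (fails at j=0)
  i=1: ✗ (fails at j=1)
  i=2: ✗ (fails at j=2)
  i=3: ✗ (fails at j=3)
  i=4: ✗ (fails at j=5)
  i=5: ✗ (fails at j=5)
  i=6: ✗ (fails at j=6)
  i=7: ✗ (fails at j=7)
  i=8: ✗ (fails at j=8)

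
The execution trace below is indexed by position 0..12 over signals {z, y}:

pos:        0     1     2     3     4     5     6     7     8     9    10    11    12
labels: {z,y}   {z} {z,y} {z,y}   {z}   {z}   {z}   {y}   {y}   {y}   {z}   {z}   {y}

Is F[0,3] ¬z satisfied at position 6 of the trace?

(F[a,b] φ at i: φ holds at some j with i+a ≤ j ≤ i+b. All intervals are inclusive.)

Holds

Check ¬z at each j in [6,9]:
  j=6: false
  j=7: true
  j=8: true
  j=9: true
Found at j=7 → formula holds.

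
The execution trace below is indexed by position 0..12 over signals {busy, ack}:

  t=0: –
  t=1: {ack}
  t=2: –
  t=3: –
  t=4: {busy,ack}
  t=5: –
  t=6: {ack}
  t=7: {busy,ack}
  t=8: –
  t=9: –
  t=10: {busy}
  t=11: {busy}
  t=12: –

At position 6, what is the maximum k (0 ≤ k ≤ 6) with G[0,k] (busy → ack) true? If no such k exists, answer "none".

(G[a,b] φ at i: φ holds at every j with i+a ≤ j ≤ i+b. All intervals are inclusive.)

(busy → ack) must hold from j=6 onward; find where it first fails.
  j=6: holds
  j=7: holds
  j=8: holds
  j=9: holds
  j=10: fails
Holds on [6,9], so largest k = 3.

3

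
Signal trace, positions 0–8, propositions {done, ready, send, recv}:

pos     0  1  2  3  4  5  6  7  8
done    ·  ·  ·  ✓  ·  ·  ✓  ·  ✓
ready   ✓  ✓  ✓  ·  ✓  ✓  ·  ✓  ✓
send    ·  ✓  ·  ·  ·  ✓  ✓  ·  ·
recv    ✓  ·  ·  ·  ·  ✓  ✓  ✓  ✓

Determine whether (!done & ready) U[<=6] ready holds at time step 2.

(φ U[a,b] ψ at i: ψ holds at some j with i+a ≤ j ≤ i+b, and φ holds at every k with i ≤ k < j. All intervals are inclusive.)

Need some j in [2,8] with ready, and (!done & ready) at every k in [2,j-1].
  j=2: ready holds; no prefix to check → satisfied.

True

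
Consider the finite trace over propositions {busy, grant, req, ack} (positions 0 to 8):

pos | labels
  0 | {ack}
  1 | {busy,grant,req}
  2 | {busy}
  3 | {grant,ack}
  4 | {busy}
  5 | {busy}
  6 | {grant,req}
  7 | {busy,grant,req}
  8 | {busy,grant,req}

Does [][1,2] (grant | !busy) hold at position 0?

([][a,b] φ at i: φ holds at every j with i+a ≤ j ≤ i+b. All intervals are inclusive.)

False

Check (grant | !busy) at every j in [1,2]:
  j=1: true
  j=2: false
Fails at j=2 → formula fails.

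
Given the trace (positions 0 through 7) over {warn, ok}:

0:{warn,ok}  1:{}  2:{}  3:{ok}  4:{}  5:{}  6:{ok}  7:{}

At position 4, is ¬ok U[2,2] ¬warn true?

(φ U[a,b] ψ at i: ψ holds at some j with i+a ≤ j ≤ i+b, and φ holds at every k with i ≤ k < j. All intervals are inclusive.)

Holds

Need some j in [6,6] with ¬warn, and ¬ok at every k in [4,j-1].
  j=6: ¬warn holds; ¬ok holds at every k in [4,5] → satisfied.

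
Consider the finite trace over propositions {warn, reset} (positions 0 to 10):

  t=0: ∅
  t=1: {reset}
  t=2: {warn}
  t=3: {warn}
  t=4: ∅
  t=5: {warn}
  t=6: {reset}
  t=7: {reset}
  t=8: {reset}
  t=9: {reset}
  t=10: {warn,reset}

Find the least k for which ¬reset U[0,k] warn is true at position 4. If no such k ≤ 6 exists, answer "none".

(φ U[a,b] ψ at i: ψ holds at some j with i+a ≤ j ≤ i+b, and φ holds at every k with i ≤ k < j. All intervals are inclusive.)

Need earliest j ≥ 4 with warn, and ¬reset at every k in [4,j-1].
  j=4: rhs fails.
  j=5: rhs holds; lhs holds on [4,4]. k = 1.

1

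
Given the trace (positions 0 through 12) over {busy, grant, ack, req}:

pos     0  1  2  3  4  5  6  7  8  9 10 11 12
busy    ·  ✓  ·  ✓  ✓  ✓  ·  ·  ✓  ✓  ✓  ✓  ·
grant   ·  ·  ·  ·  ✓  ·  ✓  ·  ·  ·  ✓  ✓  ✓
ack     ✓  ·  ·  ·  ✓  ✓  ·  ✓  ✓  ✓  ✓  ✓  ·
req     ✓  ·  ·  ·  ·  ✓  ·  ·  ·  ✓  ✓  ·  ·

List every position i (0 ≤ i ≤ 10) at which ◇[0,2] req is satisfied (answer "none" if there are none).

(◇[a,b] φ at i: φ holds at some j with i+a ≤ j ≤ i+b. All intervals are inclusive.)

0, 3, 4, 5, 7, 8, 9, 10

Evaluate at each i in [0,10]:
  i=0: ✓ (witness j=0)
  i=1: ✗ (none in [1,3])
  i=2: ✗ (none in [2,4])
  i=3: ✓ (witness j=5)
  i=4: ✓ (witness j=5)
  i=5: ✓ (witness j=5)
  i=6: ✗ (none in [6,8])
  i=7: ✓ (witness j=9)
  i=8: ✓ (witness j=9)
  i=9: ✓ (witness j=9)
  i=10: ✓ (witness j=10)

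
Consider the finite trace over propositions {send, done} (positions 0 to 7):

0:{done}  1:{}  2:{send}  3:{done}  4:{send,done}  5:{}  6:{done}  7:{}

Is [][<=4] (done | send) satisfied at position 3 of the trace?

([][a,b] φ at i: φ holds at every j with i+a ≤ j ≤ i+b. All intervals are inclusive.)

False

Check (done | send) at every j in [3,7]:
  j=3: true
  j=4: true
  j=5: false
  j=6: true
  j=7: false
Fails at j=5 → formula fails.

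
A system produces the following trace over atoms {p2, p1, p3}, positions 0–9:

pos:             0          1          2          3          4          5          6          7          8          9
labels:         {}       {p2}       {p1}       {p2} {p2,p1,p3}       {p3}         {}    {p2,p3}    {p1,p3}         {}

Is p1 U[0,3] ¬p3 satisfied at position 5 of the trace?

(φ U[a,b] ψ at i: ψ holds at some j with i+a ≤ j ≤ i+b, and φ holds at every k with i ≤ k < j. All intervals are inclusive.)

Need some j in [5,8] with ¬p3, and p1 at every k in [5,j-1].
  j=5: ¬p3 false.
  j=6: ¬p3 holds, but p1 fails at k=5 → not this j.
  j=7: ¬p3 false.
  j=8: ¬p3 false.
No j in the window works → until fails.

False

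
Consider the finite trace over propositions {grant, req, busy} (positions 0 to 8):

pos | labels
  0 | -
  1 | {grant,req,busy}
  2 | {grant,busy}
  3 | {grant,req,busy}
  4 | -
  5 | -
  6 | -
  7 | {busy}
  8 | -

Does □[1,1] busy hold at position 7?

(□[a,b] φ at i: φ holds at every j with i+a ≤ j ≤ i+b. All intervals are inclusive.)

Check busy at every j in [8,8]:
  j=8: false
Fails at j=8 → formula fails.

False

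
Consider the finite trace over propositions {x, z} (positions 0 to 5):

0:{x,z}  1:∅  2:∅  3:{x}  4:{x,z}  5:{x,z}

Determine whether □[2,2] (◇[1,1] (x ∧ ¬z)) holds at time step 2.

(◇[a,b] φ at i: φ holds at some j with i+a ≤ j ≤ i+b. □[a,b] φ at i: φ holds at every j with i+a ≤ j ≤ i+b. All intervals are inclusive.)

Check ◇[1,1] (x ∧ ¬z) at every j in [4,4]:
  j=4: fails (none in [5,5])
Fails at j=4 → formula fails.

No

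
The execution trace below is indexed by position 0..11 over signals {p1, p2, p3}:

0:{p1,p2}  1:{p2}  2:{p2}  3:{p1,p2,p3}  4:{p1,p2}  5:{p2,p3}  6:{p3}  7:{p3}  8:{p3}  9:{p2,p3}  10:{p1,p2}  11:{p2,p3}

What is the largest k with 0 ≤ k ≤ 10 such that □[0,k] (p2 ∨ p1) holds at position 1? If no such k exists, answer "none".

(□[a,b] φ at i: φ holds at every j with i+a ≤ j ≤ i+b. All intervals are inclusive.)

4

(p2 ∨ p1) must hold from j=1 onward; find where it first fails.
  j=1: holds
  j=2: holds
  j=3: holds
  j=4: holds
  j=5: holds
  j=6: fails
Holds on [1,5], so largest k = 4.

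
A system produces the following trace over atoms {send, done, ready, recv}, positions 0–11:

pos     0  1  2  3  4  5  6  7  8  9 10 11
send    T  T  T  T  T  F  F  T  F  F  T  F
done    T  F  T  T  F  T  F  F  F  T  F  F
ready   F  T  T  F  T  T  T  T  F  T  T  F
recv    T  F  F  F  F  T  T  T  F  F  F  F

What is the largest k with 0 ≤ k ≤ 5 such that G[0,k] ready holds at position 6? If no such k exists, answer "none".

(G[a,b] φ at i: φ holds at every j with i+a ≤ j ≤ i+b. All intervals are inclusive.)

1

ready must hold from j=6 onward; find where it first fails.
  j=6: holds
  j=7: holds
  j=8: fails
Holds on [6,7], so largest k = 1.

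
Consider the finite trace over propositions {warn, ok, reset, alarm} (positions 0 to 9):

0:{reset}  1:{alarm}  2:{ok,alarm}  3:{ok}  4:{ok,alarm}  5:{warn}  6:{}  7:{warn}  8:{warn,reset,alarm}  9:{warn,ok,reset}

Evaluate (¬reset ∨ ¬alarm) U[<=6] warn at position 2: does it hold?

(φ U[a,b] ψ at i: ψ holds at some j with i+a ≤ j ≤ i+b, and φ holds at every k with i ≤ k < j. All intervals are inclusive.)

Need some j in [2,8] with warn, and (¬reset ∨ ¬alarm) at every k in [2,j-1].
  j=2: warn false.
  j=3: warn false.
  j=4: warn false.
  j=5: warn holds; (¬reset ∨ ¬alarm) holds at every k in [2,4] → satisfied.

Holds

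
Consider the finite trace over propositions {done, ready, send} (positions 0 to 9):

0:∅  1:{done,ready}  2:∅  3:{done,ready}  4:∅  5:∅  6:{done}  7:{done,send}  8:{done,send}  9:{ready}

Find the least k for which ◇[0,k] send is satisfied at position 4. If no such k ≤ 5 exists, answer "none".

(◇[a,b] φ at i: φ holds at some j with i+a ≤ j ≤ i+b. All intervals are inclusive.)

Scan j = 4,5,… for send:
  j=4: fails
  j=5: fails
  j=6: fails
  j=7: holds
First hit at j=7, so smallest k = 7-4 = 3.

3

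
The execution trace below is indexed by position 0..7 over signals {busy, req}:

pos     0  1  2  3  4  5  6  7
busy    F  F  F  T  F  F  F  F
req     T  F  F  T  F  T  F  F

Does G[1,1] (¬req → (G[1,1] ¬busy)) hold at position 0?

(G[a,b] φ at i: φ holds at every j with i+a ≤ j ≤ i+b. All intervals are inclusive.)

Holds

Check (¬req → (G[1,1] ¬busy)) at every j in [1,1]:
  j=1: antecedent true; consequent holds on [2,2] → ✓
All positions satisfy it → formula holds.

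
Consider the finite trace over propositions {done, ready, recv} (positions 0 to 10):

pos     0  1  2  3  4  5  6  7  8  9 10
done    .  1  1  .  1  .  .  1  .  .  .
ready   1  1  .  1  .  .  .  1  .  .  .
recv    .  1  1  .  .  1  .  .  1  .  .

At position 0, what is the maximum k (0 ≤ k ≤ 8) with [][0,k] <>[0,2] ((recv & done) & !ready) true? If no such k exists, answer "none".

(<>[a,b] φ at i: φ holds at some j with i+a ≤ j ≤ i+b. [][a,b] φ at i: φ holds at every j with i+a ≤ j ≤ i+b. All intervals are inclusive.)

2

<>[0,2] ((recv & done) & !ready) must hold from j=0 onward; find where it first fails.
  j=0: holds
  j=1: holds
  j=2: holds
  j=3: fails
Holds on [0,2], so largest k = 2.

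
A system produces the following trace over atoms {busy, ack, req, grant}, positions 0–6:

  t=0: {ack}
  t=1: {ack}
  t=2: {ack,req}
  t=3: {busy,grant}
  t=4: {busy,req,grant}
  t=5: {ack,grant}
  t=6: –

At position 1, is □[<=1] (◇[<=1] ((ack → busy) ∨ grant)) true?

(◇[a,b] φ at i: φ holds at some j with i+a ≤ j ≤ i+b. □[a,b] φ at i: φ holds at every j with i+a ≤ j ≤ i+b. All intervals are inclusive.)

False

Check ◇[<=1] ((ack → busy) ∨ grant) at every j in [1,2]:
  j=1: fails (none in [1,2])
  j=2: holds (witness at 3)
Fails at j=1 → formula fails.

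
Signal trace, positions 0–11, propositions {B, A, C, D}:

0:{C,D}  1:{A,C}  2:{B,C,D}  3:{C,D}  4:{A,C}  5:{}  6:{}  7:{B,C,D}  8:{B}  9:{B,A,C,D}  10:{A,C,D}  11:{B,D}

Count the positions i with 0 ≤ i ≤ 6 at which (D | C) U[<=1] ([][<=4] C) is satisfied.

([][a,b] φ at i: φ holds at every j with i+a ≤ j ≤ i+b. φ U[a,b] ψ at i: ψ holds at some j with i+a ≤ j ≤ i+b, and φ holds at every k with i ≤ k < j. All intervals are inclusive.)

1

Evaluate at each i in [0,6]:
  i=0: ✓ (rhs at j=0)
  i=1: ✗ (no rhs in [1,2])
  i=2: ✗ (no rhs in [2,3])
  i=3: ✗ (no rhs in [3,4])
  i=4: ✗ (no rhs in [4,5])
  i=5: ✗ (no rhs in [5,6])
  i=6: ✗ (no rhs in [6,7])
Positions where it holds: {0} → 1.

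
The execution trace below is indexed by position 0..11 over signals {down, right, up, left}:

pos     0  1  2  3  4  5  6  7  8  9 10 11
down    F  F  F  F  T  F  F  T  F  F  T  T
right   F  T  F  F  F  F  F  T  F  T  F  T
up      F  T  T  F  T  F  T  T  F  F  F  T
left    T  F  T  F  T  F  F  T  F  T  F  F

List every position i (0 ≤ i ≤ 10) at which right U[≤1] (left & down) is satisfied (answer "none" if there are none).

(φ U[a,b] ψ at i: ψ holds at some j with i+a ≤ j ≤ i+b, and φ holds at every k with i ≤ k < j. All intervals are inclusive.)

Evaluate at each i in [0,10]:
  i=0: ✗ (no rhs in [0,1])
  i=1: ✗ (no rhs in [1,2])
  i=2: ✗ (no rhs in [2,3])
  i=3: ✗ (lhs fails at k=3 before rhs at j=4)
  i=4: ✓ (rhs at j=4)
  i=5: ✗ (no rhs in [5,6])
  i=6: ✗ (lhs fails at k=6 before rhs at j=7)
  i=7: ✓ (rhs at j=7)
  i=8: ✗ (no rhs in [8,9])
  i=9: ✗ (no rhs in [9,10])
  i=10: ✗ (no rhs in [10,11])

4, 7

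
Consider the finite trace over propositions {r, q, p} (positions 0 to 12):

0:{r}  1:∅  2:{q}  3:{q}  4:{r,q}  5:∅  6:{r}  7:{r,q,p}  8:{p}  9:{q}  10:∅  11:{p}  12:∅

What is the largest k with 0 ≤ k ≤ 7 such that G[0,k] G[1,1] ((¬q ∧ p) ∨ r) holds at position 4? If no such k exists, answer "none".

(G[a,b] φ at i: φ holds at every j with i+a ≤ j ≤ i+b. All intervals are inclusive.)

G[1,1] ((¬q ∧ p) ∨ r) must hold from j=4 onward; find where it first fails.
  j=4: fails → no k works.

none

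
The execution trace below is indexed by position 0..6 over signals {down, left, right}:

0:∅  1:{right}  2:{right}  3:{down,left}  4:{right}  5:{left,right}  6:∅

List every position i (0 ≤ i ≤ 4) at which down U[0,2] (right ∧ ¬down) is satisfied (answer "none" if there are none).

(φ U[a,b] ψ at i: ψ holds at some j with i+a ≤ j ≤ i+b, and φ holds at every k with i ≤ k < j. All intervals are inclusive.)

Evaluate at each i in [0,4]:
  i=0: ✗ (lhs fails at k=0 before rhs at j=1)
  i=1: ✓ (rhs at j=1)
  i=2: ✓ (rhs at j=2)
  i=3: ✓ (rhs at j=4; lhs holds on [3,3])
  i=4: ✓ (rhs at j=4)

1, 2, 3, 4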